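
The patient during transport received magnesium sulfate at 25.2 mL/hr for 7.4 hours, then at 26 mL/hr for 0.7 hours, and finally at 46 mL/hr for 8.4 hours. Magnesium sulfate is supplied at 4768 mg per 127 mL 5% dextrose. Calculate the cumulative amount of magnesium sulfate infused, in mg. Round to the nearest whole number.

Concentration = 4768 mg ÷ 127 mL = 37.54331 mg/mL
Stage 1: 25.2 mL/hr × 7.4 hr = 186.48 mL → 186.48 mL × 37.54331 mg/mL = 7001.076 mg
Stage 2: 26 mL/hr × 0.7 hr = 18.2 mL → 18.2 mL × 37.54331 mg/mL = 683.2882 mg
Stage 3: 46 mL/hr × 8.4 hr = 386.4 mL → 386.4 mL × 37.54331 mg/mL = 14506.73 mg
Total = 7001.076 + 683.2882 + 14506.73 = 22191.1 mg

22191 mg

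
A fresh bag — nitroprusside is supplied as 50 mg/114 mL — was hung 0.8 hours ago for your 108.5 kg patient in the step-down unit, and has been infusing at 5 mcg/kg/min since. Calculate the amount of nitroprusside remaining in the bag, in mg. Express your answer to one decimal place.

24.0 mg

Dose = 5 mcg/kg/min × 108.5 kg = 542.5 mcg/min
542.5 mcg/min × 60 min/hr = 32550 mcg/hr
Concentration = 50 mg ÷ 114 mL = 0.4385965 mg/mL = 438.5965 mcg/mL
Rate = 32550 mcg/hr ÷ 438.5965 mcg/mL = 74.214 mL/hr
Volume infused = 74.214 mL/hr × 0.8 hr = 59.3712 mL
Volume remaining = 114 − 59.3712 = 54.6288 mL
Drug remaining = 54.6288 mL × 438.5965 mcg/mL = 23960 mcg = 23.96 mg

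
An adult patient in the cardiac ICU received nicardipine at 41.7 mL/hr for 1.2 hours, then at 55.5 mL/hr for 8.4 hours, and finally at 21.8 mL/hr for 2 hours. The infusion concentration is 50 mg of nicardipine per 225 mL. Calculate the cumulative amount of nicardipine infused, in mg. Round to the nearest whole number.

124 mg

Concentration = 50 mg ÷ 225 mL = 0.2222222 mg/mL
Stage 1: 41.7 mL/hr × 1.2 hr = 50.04 mL → 50.04 mL × 0.2222222 mg/mL = 11.12 mg
Stage 2: 55.5 mL/hr × 8.4 hr = 466.2 mL → 466.2 mL × 0.2222222 mg/mL = 103.6 mg
Stage 3: 21.8 mL/hr × 2 hr = 43.6 mL → 43.6 mL × 0.2222222 mg/mL = 9.688889 mg
Total = 11.12 + 103.6 + 9.688889 = 124.4089 mg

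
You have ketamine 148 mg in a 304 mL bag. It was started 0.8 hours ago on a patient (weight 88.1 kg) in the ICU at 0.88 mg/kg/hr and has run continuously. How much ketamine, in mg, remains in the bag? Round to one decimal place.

86.0 mg

Dose = 0.88 mg/kg/hr × 88.1 kg = 77.528 mg/hr
Concentration = 148 mg ÷ 304 mL = 0.4868421 mg/mL
Rate = 77.528 mg/hr ÷ 0.4868421 mg/mL = 159.2467 mL/hr
Volume infused = 159.2467 mL/hr × 0.8 hr = 127.3974 mL
Volume remaining = 304 − 127.3974 = 176.6026 mL
Drug remaining = 176.6026 mL × 0.4868421 mg/mL = 85.9776 mg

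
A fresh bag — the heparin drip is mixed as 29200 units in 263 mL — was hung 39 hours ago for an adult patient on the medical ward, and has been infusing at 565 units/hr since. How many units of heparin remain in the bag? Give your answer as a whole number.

7165 units

Concentration = 29200 units ÷ 263 mL = 111.0266 units/mL
Rate = 565 units/hr ÷ 111.0266 units/mL = 5.08887 mL/hr
Volume infused = 5.08887 mL/hr × 39 hr = 198.4659 mL
Volume remaining = 263 − 198.4659 = 64.53408 mL
Drug remaining = 64.53408 mL × 111.0266 units/mL = 7165 units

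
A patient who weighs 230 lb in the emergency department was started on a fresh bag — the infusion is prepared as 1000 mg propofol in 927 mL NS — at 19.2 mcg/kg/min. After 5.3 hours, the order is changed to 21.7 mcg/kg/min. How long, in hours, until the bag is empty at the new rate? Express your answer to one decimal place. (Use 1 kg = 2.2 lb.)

2.7 hours

Initial rate:
Weight = 230 lb ÷ 2.2 lb/kg = 104.5455 kg
Dose = 19.2 mcg/kg/min × 104.5455 kg = 2007.273 mcg/min
2007.273 mcg/min × 60 min/hr = 120436.4 mcg/hr
Concentration = 1000 mg ÷ 927 mL = 1.078749 mg/mL = 1078.749 mcg/mL
Rate = 120436.4 mcg/hr ÷ 1078.749 mcg/mL = 111.6445 mL/hr
Volume infused so far = 111.6445 mL/hr × 5.3 hr = 591.7159 mL
Volume remaining = 927 − 591.7159 = 335.2841 mL
New rate:
Dose = 21.7 mcg/kg/min × 104.5455 kg = 2268.636 mcg/min
2268.636 mcg/min × 60 min/hr = 136118.2 mcg/hr
Rate = 136118.2 mcg/hr ÷ 1078.749 mcg/mL = 126.1816 mL/hr
Time remaining = 335.2841 mL ÷ 126.1816 mL/hr = 2.657156 hr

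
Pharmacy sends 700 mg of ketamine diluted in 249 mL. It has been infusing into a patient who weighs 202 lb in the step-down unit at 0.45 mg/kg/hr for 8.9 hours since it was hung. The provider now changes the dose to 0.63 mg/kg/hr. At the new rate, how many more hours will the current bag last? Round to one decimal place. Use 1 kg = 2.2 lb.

Initial rate:
Weight = 202 lb ÷ 2.2 lb/kg = 91.81818 kg
Dose = 0.45 mg/kg/hr × 91.81818 kg = 41.31818 mg/hr
Concentration = 700 mg ÷ 249 mL = 2.811245 mg/mL
Rate = 41.31818 mg/hr ÷ 2.811245 mg/mL = 14.69747 mL/hr
Volume infused so far = 14.69747 mL/hr × 8.9 hr = 130.8075 mL
Volume remaining = 249 − 130.8075 = 118.1925 mL
New rate:
Dose = 0.63 mg/kg/hr × 91.81818 kg = 57.84545 mg/hr
Rate = 57.84545 mg/hr ÷ 2.811245 mg/mL = 20.57645 mL/hr
Time remaining = 118.1925 mL ÷ 20.57645 mL/hr = 5.744067 hr

5.7 hours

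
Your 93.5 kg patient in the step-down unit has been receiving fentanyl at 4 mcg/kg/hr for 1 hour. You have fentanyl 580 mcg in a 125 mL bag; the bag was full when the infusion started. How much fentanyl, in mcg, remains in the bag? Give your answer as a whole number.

Dose = 4 mcg/kg/hr × 93.5 kg = 374 mcg/hr
Concentration = 580 mcg ÷ 125 mL = 4.64 mcg/mL
Rate = 374 mcg/hr ÷ 4.64 mcg/mL = 80.60345 mL/hr
Volume infused = 80.60345 mL/hr × 1 hr = 80.60345 mL
Volume remaining = 125 − 80.60345 = 44.39655 mL
Drug remaining = 44.39655 mL × 4.64 mcg/mL = 206 mcg

206 mcg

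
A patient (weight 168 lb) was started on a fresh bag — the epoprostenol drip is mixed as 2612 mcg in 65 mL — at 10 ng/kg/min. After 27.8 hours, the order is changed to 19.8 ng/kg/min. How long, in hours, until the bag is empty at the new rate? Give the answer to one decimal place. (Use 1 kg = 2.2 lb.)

14.8 hours

Initial rate:
Weight = 168 lb ÷ 2.2 lb/kg = 76.36364 kg
Dose = 10 ng/kg/min × 76.36364 kg = 763.6364 ng/min
763.6364 ng/min × 60 min/hr = 45818.18 ng/hr
Concentration = 2612 mcg ÷ 65 mL = 40.18462 mcg/mL = 40184.62 ng/mL
Rate = 45818.18 ng/hr ÷ 40184.62 ng/mL = 1.140192 mL/hr
Volume infused so far = 1.140192 mL/hr × 27.8 hr = 31.69734 mL
Volume remaining = 65 − 31.69734 = 33.30266 mL
New rate:
Dose = 19.8 ng/kg/min × 76.36364 kg = 1512 ng/min
1512 ng/min × 60 min/hr = 90720 ng/hr
Rate = 90720 ng/hr ÷ 40184.62 ng/mL = 2.25758 mL/hr
Time remaining = 33.30266 mL ÷ 2.25758 mL/hr = 14.75148 hr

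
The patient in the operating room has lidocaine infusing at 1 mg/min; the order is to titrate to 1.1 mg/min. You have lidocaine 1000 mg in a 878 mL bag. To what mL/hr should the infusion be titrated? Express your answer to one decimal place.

57.9 mL/hr

1.1 mg/min × 60 min/hr = 66 mg/hr
Concentration = 1000 mg ÷ 878 mL = 1.138952 mg/mL
Rate = 66 mg/hr ÷ 1.138952 mg/mL = 57.948 mL/hr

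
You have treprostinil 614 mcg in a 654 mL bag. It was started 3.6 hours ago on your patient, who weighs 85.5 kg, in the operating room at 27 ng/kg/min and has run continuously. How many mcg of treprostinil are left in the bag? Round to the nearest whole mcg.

Dose = 27 ng/kg/min × 85.5 kg = 2308.5 ng/min
2308.5 ng/min × 60 min/hr = 138510 ng/hr
Concentration = 614 mcg ÷ 654 mL = 0.9388379 mcg/mL = 938.8379 ng/mL
Rate = 138510 ng/hr ÷ 938.8379 ng/mL = 147.5335 mL/hr
Volume infused = 147.5335 mL/hr × 3.6 hr = 531.1204 mL
Volume remaining = 654 − 531.1204 = 122.8796 mL
Drug remaining = 122.8796 mL × 938.8379 ng/mL = 115364 ng = 115.364 mcg

115 mcg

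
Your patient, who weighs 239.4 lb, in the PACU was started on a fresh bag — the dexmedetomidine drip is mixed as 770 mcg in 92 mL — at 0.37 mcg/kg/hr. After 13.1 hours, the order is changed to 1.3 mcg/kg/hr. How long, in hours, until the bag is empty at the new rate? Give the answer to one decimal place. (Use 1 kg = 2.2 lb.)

1.7 hours

Initial rate:
Weight = 239.4 lb ÷ 2.2 lb/kg = 108.8182 kg
Dose = 0.37 mcg/kg/hr × 108.8182 kg = 40.26273 mcg/hr
Concentration = 770 mcg ÷ 92 mL = 8.369565 mcg/mL
Rate = 40.26273 mcg/hr ÷ 8.369565 mcg/mL = 4.810612 mL/hr
Volume infused so far = 4.810612 mL/hr × 13.1 hr = 63.01901 mL
Volume remaining = 92 − 63.01901 = 28.98099 mL
New rate:
Dose = 1.3 mcg/kg/hr × 108.8182 kg = 141.4636 mcg/hr
Rate = 141.4636 mcg/hr ÷ 8.369565 mcg/mL = 16.90215 mL/hr
Time remaining = 28.98099 mL ÷ 16.90215 mL/hr = 1.714633 hr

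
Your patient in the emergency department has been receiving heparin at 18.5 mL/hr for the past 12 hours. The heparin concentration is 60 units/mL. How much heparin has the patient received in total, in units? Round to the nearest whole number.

Drug rate = 18.5 mL/hr × 60 units/mL = 1110 units/hr
Total = 1110 units/hr × 12 hr = 13320 units

13320 units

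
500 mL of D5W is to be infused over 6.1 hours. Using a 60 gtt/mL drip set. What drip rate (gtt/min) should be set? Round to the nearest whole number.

500 mL ÷ (6.1 hr × 60 = 366 min) = 1.36612 mL/min
1.36612 mL/min × 60 gtt/mL = 81.96721 gtt/min

82 gtt/min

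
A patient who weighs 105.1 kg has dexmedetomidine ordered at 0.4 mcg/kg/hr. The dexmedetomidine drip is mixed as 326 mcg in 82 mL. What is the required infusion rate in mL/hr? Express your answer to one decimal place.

Dose = 0.4 mcg/kg/hr × 105.1 kg = 42.04 mcg/hr
Concentration = 326 mcg ÷ 82 mL = 3.97561 mcg/mL
Rate = 42.04 mcg/hr ÷ 3.97561 mcg/mL = 10.57448 mL/hr

10.6 mL/hr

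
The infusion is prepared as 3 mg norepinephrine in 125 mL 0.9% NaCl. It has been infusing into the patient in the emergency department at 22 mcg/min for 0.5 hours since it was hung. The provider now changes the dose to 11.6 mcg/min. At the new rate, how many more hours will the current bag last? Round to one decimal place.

3.4 hours

Initial rate:
22 mcg/min × 60 min/hr = 1320 mcg/hr
Concentration = 3 mg ÷ 125 mL = 0.024 mg/mL = 24 mcg/mL
Rate = 1320 mcg/hr ÷ 24 mcg/mL = 55 mL/hr
Volume infused so far = 55 mL/hr × 0.5 hr = 27.5 mL
Volume remaining = 125 − 27.5 = 97.5 mL
New rate:
11.6 mcg/min × 60 min/hr = 696 mcg/hr
Rate = 696 mcg/hr ÷ 24 mcg/mL = 29 mL/hr
Time remaining = 97.5 mL ÷ 29 mL/hr = 3.362069 hr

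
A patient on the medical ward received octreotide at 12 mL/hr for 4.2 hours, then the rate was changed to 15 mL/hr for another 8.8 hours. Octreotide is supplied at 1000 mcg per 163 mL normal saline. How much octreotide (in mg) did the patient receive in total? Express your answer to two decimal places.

Concentration = 1000 mcg ÷ 163 mL = 6.134969 mcg/mL
Stage 1: 12 mL/hr × 4.2 hr = 50.4 mL → 50.4 mL × 6.134969 mcg/mL = 309.2025 mcg
Stage 2: 15 mL/hr × 8.8 hr = 132 mL → 132 mL × 6.134969 mcg/mL = 809.816 mcg
Total = 309.2025 + 809.816 = 1119.018 mcg = 1.119018 mg

1.12 mg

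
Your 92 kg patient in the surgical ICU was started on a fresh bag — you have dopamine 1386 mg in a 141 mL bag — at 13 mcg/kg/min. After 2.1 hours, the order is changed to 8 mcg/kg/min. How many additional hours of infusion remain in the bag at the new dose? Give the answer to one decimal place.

28.0 hours

Initial rate:
Dose = 13 mcg/kg/min × 92 kg = 1196 mcg/min
1196 mcg/min × 60 min/hr = 71760 mcg/hr
Concentration = 1386 mg ÷ 141 mL = 9.829787 mg/mL = 9829.787 mcg/mL
Rate = 71760 mcg/hr ÷ 9829.787 mcg/mL = 7.30026 mL/hr
Volume infused so far = 7.30026 mL/hr × 2.1 hr = 15.33055 mL
Volume remaining = 141 − 15.33055 = 125.6695 mL
New rate:
Dose = 8 mcg/kg/min × 92 kg = 736 mcg/min
736 mcg/min × 60 min/hr = 44160 mcg/hr
Rate = 44160 mcg/hr ÷ 9829.787 mcg/mL = 4.492468 mL/hr
Time remaining = 125.6695 mL ÷ 4.492468 mL/hr = 27.97337 hr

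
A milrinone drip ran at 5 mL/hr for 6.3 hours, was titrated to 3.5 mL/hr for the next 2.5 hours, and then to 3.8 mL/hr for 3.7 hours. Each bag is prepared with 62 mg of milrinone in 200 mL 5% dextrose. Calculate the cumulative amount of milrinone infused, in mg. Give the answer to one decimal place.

16.8 mg

Concentration = 62 mg ÷ 200 mL = 0.31 mg/mL
Stage 1: 5 mL/hr × 6.3 hr = 31.5 mL → 31.5 mL × 0.31 mg/mL = 9.765 mg
Stage 2: 3.5 mL/hr × 2.5 hr = 8.75 mL → 8.75 mL × 0.31 mg/mL = 2.7125 mg
Stage 3: 3.8 mL/hr × 3.7 hr = 14.06 mL → 14.06 mL × 0.31 mg/mL = 4.3586 mg
Total = 9.765 + 2.7125 + 4.3586 = 16.8361 mg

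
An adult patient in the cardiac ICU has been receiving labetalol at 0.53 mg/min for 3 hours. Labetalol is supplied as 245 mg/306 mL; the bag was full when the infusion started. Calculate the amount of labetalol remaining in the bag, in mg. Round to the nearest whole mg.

0.53 mg/min × 60 min/hr = 31.8 mg/hr
Concentration = 245 mg ÷ 306 mL = 0.8006536 mg/mL
Rate = 31.8 mg/hr ÷ 0.8006536 mg/mL = 39.71755 mL/hr
Volume infused = 39.71755 mL/hr × 3 hr = 119.1527 mL
Volume remaining = 306 − 119.1527 = 186.8473 mL
Drug remaining = 186.8473 mL × 0.8006536 mg/mL = 149.6 mg

150 mg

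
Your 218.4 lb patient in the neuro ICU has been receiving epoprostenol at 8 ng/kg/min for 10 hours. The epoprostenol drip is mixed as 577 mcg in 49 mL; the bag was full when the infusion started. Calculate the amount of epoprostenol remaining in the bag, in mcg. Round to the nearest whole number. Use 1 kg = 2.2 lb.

Weight = 218.4 lb ÷ 2.2 lb/kg = 99.27273 kg
Dose = 8 ng/kg/min × 99.27273 kg = 794.1818 ng/min
794.1818 ng/min × 60 min/hr = 47650.91 ng/hr
Concentration = 577 mcg ÷ 49 mL = 11.77551 mcg/mL = 11775.51 ng/mL
Rate = 47650.91 ng/hr ÷ 11775.51 ng/mL = 4.046611 mL/hr
Volume infused = 4.046611 mL/hr × 10 hr = 40.46611 mL
Volume remaining = 49 − 40.46611 = 8.53389 mL
Drug remaining = 8.53389 mL × 11775.51 ng/mL = 100490.9 ng = 100.4909 mcg

100 mcg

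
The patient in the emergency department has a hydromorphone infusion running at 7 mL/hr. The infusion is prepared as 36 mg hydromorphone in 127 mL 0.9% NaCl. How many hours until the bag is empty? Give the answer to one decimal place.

Duration = 127 mL ÷ 7 mL/hr = 18.14286 hr

18.1 hours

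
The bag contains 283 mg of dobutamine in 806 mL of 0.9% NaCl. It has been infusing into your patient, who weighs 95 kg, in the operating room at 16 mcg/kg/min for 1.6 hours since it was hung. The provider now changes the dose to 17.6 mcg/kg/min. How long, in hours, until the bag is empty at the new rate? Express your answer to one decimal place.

1.4 hours

Initial rate:
Dose = 16 mcg/kg/min × 95 kg = 1520 mcg/min
1520 mcg/min × 60 min/hr = 91200 mcg/hr
Concentration = 283 mg ÷ 806 mL = 0.3511166 mg/mL = 351.1166 mcg/mL
Rate = 91200 mcg/hr ÷ 351.1166 mcg/mL = 259.7428 mL/hr
Volume infused so far = 259.7428 mL/hr × 1.6 hr = 415.5884 mL
Volume remaining = 806 − 415.5884 = 390.4116 mL
New rate:
Dose = 17.6 mcg/kg/min × 95 kg = 1672 mcg/min
1672 mcg/min × 60 min/hr = 100320 mcg/hr
Rate = 100320 mcg/hr ÷ 351.1166 mcg/mL = 285.717 mL/hr
Time remaining = 390.4116 mL ÷ 285.717 mL/hr = 1.366427 hr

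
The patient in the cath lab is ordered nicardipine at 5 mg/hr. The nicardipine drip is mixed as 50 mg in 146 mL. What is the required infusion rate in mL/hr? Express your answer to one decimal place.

Concentration = 50 mg ÷ 146 mL = 0.3424658 mg/mL
Rate = 5 mg/hr ÷ 0.3424658 mg/mL = 14.6 mL/hr

14.6 mL/hr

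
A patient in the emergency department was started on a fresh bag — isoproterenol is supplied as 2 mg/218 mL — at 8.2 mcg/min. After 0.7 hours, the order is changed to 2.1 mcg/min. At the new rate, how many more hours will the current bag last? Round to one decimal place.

13.1 hours

Initial rate:
8.2 mcg/min × 60 min/hr = 492 mcg/hr
Concentration = 2 mg ÷ 218 mL = 0.009174312 mg/mL = 9.174312 mcg/mL
Rate = 492 mcg/hr ÷ 9.174312 mcg/mL = 53.628 mL/hr
Volume infused so far = 53.628 mL/hr × 0.7 hr = 37.5396 mL
Volume remaining = 218 − 37.5396 = 180.4604 mL
New rate:
2.1 mcg/min × 60 min/hr = 126 mcg/hr
Rate = 126 mcg/hr ÷ 9.174312 mcg/mL = 13.734 mL/hr
Time remaining = 180.4604 mL ÷ 13.734 mL/hr = 13.13968 hr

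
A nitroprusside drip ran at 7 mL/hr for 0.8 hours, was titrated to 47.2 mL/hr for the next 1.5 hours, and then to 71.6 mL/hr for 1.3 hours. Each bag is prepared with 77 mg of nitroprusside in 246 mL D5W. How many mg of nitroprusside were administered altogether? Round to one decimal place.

53.0 mg

Concentration = 77 mg ÷ 246 mL = 0.3130081 mg/mL
Stage 1: 7 mL/hr × 0.8 hr = 5.6 mL → 5.6 mL × 0.3130081 mg/mL = 1.752846 mg
Stage 2: 47.2 mL/hr × 1.5 hr = 70.8 mL → 70.8 mL × 0.3130081 mg/mL = 22.16098 mg
Stage 3: 71.6 mL/hr × 1.3 hr = 93.08 mL → 93.08 mL × 0.3130081 mg/mL = 29.1348 mg
Total = 1.752846 + 22.16098 + 29.1348 = 53.04862 mg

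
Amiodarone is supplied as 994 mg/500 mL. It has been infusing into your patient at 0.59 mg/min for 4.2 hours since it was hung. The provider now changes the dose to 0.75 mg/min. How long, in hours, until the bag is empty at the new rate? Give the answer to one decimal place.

Initial rate:
0.59 mg/min × 60 min/hr = 35.4 mg/hr
Concentration = 994 mg ÷ 500 mL = 1.988 mg/mL
Rate = 35.4 mg/hr ÷ 1.988 mg/mL = 17.80684 mL/hr
Volume infused so far = 17.80684 mL/hr × 4.2 hr = 74.78873 mL
Volume remaining = 500 − 74.78873 = 425.2113 mL
New rate:
0.75 mg/min × 60 min/hr = 45 mg/hr
Rate = 45 mg/hr ÷ 1.988 mg/mL = 22.63581 mL/hr
Time remaining = 425.2113 mL ÷ 22.63581 mL/hr = 18.78489 hr

18.8 hours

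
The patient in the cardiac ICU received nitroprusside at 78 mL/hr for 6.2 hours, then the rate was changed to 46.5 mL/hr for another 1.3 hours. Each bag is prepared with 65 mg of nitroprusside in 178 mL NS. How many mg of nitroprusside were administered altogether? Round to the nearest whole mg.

199 mg

Concentration = 65 mg ÷ 178 mL = 0.3651685 mg/mL
Stage 1: 78 mL/hr × 6.2 hr = 483.6 mL → 483.6 mL × 0.3651685 mg/mL = 176.5955 mg
Stage 2: 46.5 mL/hr × 1.3 hr = 60.45 mL → 60.45 mL × 0.3651685 mg/mL = 22.07444 mg
Total = 176.5955 + 22.07444 = 198.6699 mg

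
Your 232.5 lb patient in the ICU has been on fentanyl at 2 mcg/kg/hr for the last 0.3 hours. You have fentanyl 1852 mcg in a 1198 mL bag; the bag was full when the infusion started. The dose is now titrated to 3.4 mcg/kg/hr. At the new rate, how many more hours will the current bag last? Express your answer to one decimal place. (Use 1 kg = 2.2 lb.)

5.0 hours

Initial rate:
Weight = 232.5 lb ÷ 2.2 lb/kg = 105.6818 kg
Dose = 2 mcg/kg/hr × 105.6818 kg = 211.3636 mcg/hr
Concentration = 1852 mcg ÷ 1198 mL = 1.54591 mcg/mL
Rate = 211.3636 mcg/hr ÷ 1.54591 mcg/mL = 136.7244 mL/hr
Volume infused so far = 136.7244 mL/hr × 0.3 hr = 41.01733 mL
Volume remaining = 1198 − 41.01733 = 1156.983 mL
New rate:
Dose = 3.4 mcg/kg/hr × 105.6818 kg = 359.3182 mcg/hr
Rate = 359.3182 mcg/hr ÷ 1.54591 mcg/mL = 232.4315 mL/hr
Time remaining = 1156.983 mL ÷ 232.4315 mL/hr = 4.977736 hr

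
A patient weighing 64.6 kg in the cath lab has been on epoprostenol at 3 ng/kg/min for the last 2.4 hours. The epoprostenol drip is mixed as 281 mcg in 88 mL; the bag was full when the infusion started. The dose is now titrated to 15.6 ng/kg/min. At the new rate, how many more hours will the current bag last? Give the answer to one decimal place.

4.2 hours

Initial rate:
Dose = 3 ng/kg/min × 64.6 kg = 193.8 ng/min
193.8 ng/min × 60 min/hr = 11628 ng/hr
Concentration = 281 mcg ÷ 88 mL = 3.193182 mcg/mL = 3193.182 ng/mL
Rate = 11628 ng/hr ÷ 3193.182 ng/mL = 3.641509 mL/hr
Volume infused so far = 3.641509 mL/hr × 2.4 hr = 8.739621 mL
Volume remaining = 88 − 8.739621 = 79.26038 mL
New rate:
Dose = 15.6 ng/kg/min × 64.6 kg = 1007.76 ng/min
1007.76 ng/min × 60 min/hr = 60465.6 ng/hr
Rate = 60465.6 ng/hr ÷ 3193.182 ng/mL = 18.93585 mL/hr
Time remaining = 79.26038 mL ÷ 18.93585 mL/hr = 4.185732 hr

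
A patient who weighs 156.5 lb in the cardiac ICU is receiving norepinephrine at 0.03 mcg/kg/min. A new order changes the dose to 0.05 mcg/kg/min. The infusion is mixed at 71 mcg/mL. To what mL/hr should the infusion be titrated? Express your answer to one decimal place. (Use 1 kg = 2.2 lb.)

3.0 mL/hr

Weight = 156.5 lb ÷ 2.2 lb/kg = 71.13636 kg
Dose = 0.05 mcg/kg/min × 71.13636 kg = 3.556818 mcg/min
3.556818 mcg/min × 60 min/hr = 213.4091 mcg/hr
Rate = 213.4091 mcg/hr ÷ 71 mcg/mL = 3.005762 mL/hr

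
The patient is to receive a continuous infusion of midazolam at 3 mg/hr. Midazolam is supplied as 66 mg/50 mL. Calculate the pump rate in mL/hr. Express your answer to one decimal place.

Concentration = 66 mg ÷ 50 mL = 1.32 mg/mL
Rate = 3 mg/hr ÷ 1.32 mg/mL = 2.272727 mL/hr

2.3 mL/hr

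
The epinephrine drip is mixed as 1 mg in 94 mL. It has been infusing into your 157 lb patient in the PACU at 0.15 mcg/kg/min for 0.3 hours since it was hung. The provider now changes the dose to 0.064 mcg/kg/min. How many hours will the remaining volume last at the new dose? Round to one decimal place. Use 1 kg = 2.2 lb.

2.9 hours

Initial rate:
Weight = 157 lb ÷ 2.2 lb/kg = 71.36364 kg
Dose = 0.15 mcg/kg/min × 71.36364 kg = 10.70455 mcg/min
10.70455 mcg/min × 60 min/hr = 642.2727 mcg/hr
Concentration = 1 mg ÷ 94 mL = 0.0106383 mg/mL = 10.6383 mcg/mL
Rate = 642.2727 mcg/hr ÷ 10.6383 mcg/mL = 60.37364 mL/hr
Volume infused so far = 60.37364 mL/hr × 0.3 hr = 18.11209 mL
Volume remaining = 94 − 18.11209 = 75.88791 mL
New rate:
Dose = 0.064 mcg/kg/min × 71.36364 kg = 4.567273 mcg/min
4.567273 mcg/min × 60 min/hr = 274.0364 mcg/hr
Rate = 274.0364 mcg/hr ÷ 10.6383 mcg/mL = 25.75942 mL/hr
Time remaining = 75.88791 mL ÷ 25.75942 mL/hr = 2.946026 hr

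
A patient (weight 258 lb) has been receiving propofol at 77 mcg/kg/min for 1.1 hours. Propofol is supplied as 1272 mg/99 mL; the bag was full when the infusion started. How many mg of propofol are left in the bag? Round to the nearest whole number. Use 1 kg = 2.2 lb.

676 mg

Weight = 258 lb ÷ 2.2 lb/kg = 117.2727 kg
Dose = 77 mcg/kg/min × 117.2727 kg = 9030 mcg/min
9030 mcg/min × 60 min/hr = 541800 mcg/hr
Concentration = 1272 mg ÷ 99 mL = 12.84848 mg/mL = 12848.48 mcg/mL
Rate = 541800 mcg/hr ÷ 12848.48 mcg/mL = 42.1684 mL/hr
Volume infused = 42.1684 mL/hr × 1.1 hr = 46.38524 mL
Volume remaining = 99 − 46.38524 = 52.61476 mL
Drug remaining = 52.61476 mL × 12848.48 mcg/mL = 676020 mcg = 676.02 mg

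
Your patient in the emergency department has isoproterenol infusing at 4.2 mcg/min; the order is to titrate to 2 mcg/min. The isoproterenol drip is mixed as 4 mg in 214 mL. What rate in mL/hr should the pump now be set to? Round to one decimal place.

2 mcg/min × 60 min/hr = 120 mcg/hr
Concentration = 4 mg ÷ 214 mL = 0.01869159 mg/mL = 18.69159 mcg/mL
Rate = 120 mcg/hr ÷ 18.69159 mcg/mL = 6.42 mL/hr

6.4 mL/hr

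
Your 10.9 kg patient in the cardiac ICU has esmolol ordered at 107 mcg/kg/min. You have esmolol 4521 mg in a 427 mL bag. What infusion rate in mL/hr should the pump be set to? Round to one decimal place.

Dose = 107 mcg/kg/min × 10.9 kg = 1166.3 mcg/min
1166.3 mcg/min × 60 min/hr = 69978 mcg/hr
Concentration = 4521 mg ÷ 427 mL = 10.58782 mg/mL = 10587.82 mcg/mL
Rate = 69978 mcg/hr ÷ 10587.82 mcg/mL = 6.609291 mL/hr

6.6 mL/hr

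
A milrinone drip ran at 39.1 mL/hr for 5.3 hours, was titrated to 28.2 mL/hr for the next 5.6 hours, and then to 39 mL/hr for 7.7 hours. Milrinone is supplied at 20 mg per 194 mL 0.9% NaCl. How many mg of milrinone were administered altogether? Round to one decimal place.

68.6 mg

Concentration = 20 mg ÷ 194 mL = 0.1030928 mg/mL
Stage 1: 39.1 mL/hr × 5.3 hr = 207.23 mL → 207.23 mL × 0.1030928 mg/mL = 21.36392 mg
Stage 2: 28.2 mL/hr × 5.6 hr = 157.92 mL → 157.92 mL × 0.1030928 mg/mL = 16.28041 mg
Stage 3: 39 mL/hr × 7.7 hr = 300.3 mL → 300.3 mL × 0.1030928 mg/mL = 30.95876 mg
Total = 21.36392 + 16.28041 + 30.95876 = 68.60309 mg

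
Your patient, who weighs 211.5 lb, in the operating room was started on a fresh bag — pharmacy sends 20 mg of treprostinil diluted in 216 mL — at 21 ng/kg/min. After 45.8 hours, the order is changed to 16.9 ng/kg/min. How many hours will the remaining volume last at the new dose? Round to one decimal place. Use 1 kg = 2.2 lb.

148.3 hours

Initial rate:
Weight = 211.5 lb ÷ 2.2 lb/kg = 96.13636 kg
Dose = 21 ng/kg/min × 96.13636 kg = 2018.864 ng/min
2018.864 ng/min × 60 min/hr = 121131.8 ng/hr
Concentration = 20 mg ÷ 216 mL = 0.09259259 mg/mL = 92592.59 ng/mL
Rate = 121131.8 ng/hr ÷ 92592.59 ng/mL = 1.308224 mL/hr
Volume infused so far = 1.308224 mL/hr × 45.8 hr = 59.91664 mL
Volume remaining = 216 − 59.91664 = 156.0834 mL
New rate:
Dose = 16.9 ng/kg/min × 96.13636 kg = 1624.705 ng/min
1624.705 ng/min × 60 min/hr = 97482.27 ng/hr
Rate = 97482.27 ng/hr ÷ 92592.59 ng/mL = 1.052809 mL/hr
Time remaining = 156.0834 mL ÷ 1.052809 mL/hr = 148.2543 hr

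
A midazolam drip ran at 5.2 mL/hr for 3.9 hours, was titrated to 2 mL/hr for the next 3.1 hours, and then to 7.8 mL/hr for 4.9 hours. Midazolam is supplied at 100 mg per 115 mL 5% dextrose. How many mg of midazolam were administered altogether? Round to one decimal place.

Concentration = 100 mg ÷ 115 mL = 0.8695652 mg/mL
Stage 1: 5.2 mL/hr × 3.9 hr = 20.28 mL → 20.28 mL × 0.8695652 mg/mL = 17.63478 mg
Stage 2: 2 mL/hr × 3.1 hr = 6.2 mL → 6.2 mL × 0.8695652 mg/mL = 5.391304 mg
Stage 3: 7.8 mL/hr × 4.9 hr = 38.22 mL → 38.22 mL × 0.8695652 mg/mL = 33.23478 mg
Total = 17.63478 + 5.391304 + 33.23478 = 56.26087 mg

56.3 mg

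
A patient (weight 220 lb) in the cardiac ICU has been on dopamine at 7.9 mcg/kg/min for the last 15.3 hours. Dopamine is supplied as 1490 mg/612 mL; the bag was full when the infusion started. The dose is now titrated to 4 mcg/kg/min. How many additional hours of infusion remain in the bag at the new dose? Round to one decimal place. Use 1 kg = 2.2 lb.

31.9 hours

Initial rate:
Weight = 220 lb ÷ 2.2 lb/kg = 100 kg
Dose = 7.9 mcg/kg/min × 100 kg = 790 mcg/min
790 mcg/min × 60 min/hr = 47400 mcg/hr
Concentration = 1490 mg ÷ 612 mL = 2.434641 mg/mL = 2434.641 mcg/mL
Rate = 47400 mcg/hr ÷ 2434.641 mcg/mL = 19.46899 mL/hr
Volume infused so far = 19.46899 mL/hr × 15.3 hr = 297.8756 mL
Volume remaining = 612 − 297.8756 = 314.1244 mL
New rate:
Dose = 4 mcg/kg/min × 100 kg = 400 mcg/min
400 mcg/min × 60 min/hr = 24000 mcg/hr
Rate = 24000 mcg/hr ÷ 2434.641 mcg/mL = 9.857718 mL/hr
Time remaining = 314.1244 mL ÷ 9.857718 mL/hr = 31.86583 hr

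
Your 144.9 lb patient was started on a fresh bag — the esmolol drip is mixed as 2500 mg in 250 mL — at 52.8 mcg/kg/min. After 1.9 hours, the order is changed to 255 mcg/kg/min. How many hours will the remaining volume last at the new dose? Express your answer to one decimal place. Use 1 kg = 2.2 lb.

Initial rate:
Weight = 144.9 lb ÷ 2.2 lb/kg = 65.86364 kg
Dose = 52.8 mcg/kg/min × 65.86364 kg = 3477.6 mcg/min
3477.6 mcg/min × 60 min/hr = 208656 mcg/hr
Concentration = 2500 mg ÷ 250 mL = 10 mg/mL = 10000 mcg/mL
Rate = 208656 mcg/hr ÷ 10000 mcg/mL = 20.8656 mL/hr
Volume infused so far = 20.8656 mL/hr × 1.9 hr = 39.64464 mL
Volume remaining = 250 − 39.64464 = 210.3554 mL
New rate:
Dose = 255 mcg/kg/min × 65.86364 kg = 16795.23 mcg/min
16795.23 mcg/min × 60 min/hr = 1007714 mcg/hr
Rate = 1007714 mcg/hr ÷ 10000 mcg/mL = 100.7714 mL/hr
Time remaining = 210.3554 mL ÷ 100.7714 mL/hr = 2.087452 hr

2.1 hours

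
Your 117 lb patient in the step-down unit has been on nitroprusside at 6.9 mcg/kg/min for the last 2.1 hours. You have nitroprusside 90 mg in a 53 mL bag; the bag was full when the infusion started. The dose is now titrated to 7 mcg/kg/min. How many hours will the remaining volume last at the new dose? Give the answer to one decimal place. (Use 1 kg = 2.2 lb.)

2.0 hours

Initial rate:
Weight = 117 lb ÷ 2.2 lb/kg = 53.18182 kg
Dose = 6.9 mcg/kg/min × 53.18182 kg = 366.9545 mcg/min
366.9545 mcg/min × 60 min/hr = 22017.27 mcg/hr
Concentration = 90 mg ÷ 53 mL = 1.698113 mg/mL = 1698.113 mcg/mL
Rate = 22017.27 mcg/hr ÷ 1698.113 mcg/mL = 12.96573 mL/hr
Volume infused so far = 12.96573 mL/hr × 2.1 hr = 27.22803 mL
Volume remaining = 53 − 27.22803 = 25.77197 mL
New rate:
Dose = 7 mcg/kg/min × 53.18182 kg = 372.2727 mcg/min
372.2727 mcg/min × 60 min/hr = 22336.36 mcg/hr
Rate = 22336.36 mcg/hr ÷ 1698.113 mcg/mL = 13.15364 mL/hr
Time remaining = 25.77197 mL ÷ 13.15364 mL/hr = 1.959304 hr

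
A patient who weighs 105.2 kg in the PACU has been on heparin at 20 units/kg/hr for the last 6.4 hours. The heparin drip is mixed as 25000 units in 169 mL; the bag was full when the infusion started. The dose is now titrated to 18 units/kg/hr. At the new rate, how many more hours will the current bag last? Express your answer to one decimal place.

6.1 hours

Initial rate:
Dose = 20 units/kg/hr × 105.2 kg = 2104 units/hr
Concentration = 25000 units ÷ 169 mL = 147.929 units/mL
Rate = 2104 units/hr ÷ 147.929 units/mL = 14.22304 mL/hr
Volume infused so far = 14.22304 mL/hr × 6.4 hr = 91.02746 mL
Volume remaining = 169 − 91.02746 = 77.97254 mL
New rate:
Dose = 18 units/kg/hr × 105.2 kg = 1893.6 units/hr
Rate = 1893.6 units/hr ÷ 147.929 units/mL = 12.80074 mL/hr
Time remaining = 77.97254 mL ÷ 12.80074 mL/hr = 6.091255 hr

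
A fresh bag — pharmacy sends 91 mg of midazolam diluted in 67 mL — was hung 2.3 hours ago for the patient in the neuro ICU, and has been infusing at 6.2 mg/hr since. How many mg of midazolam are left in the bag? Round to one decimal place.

76.7 mg

Concentration = 91 mg ÷ 67 mL = 1.358209 mg/mL
Rate = 6.2 mg/hr ÷ 1.358209 mg/mL = 4.564835 mL/hr
Volume infused = 4.564835 mL/hr × 2.3 hr = 10.49912 mL
Volume remaining = 67 − 10.49912 = 56.50088 mL
Drug remaining = 56.50088 mL × 1.358209 mg/mL = 76.74 mg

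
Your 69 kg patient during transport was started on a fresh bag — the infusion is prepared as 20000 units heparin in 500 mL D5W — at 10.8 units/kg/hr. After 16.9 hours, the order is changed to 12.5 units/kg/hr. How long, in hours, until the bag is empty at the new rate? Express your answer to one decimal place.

8.6 hours

Initial rate:
Dose = 10.8 units/kg/hr × 69 kg = 745.2 units/hr
Concentration = 20000 units ÷ 500 mL = 40 units/mL
Rate = 745.2 units/hr ÷ 40 units/mL = 18.63 mL/hr
Volume infused so far = 18.63 mL/hr × 16.9 hr = 314.847 mL
Volume remaining = 500 − 314.847 = 185.153 mL
New rate:
Dose = 12.5 units/kg/hr × 69 kg = 862.5 units/hr
Rate = 862.5 units/hr ÷ 40 units/mL = 21.5625 mL/hr
Time remaining = 185.153 mL ÷ 21.5625 mL/hr = 8.586806 hr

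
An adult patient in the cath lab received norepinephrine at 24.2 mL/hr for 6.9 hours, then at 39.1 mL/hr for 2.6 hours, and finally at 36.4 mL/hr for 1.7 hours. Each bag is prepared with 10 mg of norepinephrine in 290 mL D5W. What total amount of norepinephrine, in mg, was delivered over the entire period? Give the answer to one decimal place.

Concentration = 10 mg ÷ 290 mL = 0.03448276 mg/mL
Stage 1: 24.2 mL/hr × 6.9 hr = 166.98 mL → 166.98 mL × 0.03448276 mg/mL = 5.757931 mg
Stage 2: 39.1 mL/hr × 2.6 hr = 101.66 mL → 101.66 mL × 0.03448276 mg/mL = 3.505517 mg
Stage 3: 36.4 mL/hr × 1.7 hr = 61.88 mL → 61.88 mL × 0.03448276 mg/mL = 2.133793 mg
Total = 5.757931 + 3.505517 + 2.133793 = 11.39724 mg

11.4 mg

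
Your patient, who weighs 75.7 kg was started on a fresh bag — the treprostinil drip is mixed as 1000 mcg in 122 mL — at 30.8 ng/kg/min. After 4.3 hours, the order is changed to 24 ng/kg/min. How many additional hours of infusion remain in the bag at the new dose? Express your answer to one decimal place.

3.7 hours

Initial rate:
Dose = 30.8 ng/kg/min × 75.7 kg = 2331.56 ng/min
2331.56 ng/min × 60 min/hr = 139893.6 ng/hr
Concentration = 1000 mcg ÷ 122 mL = 8.196721 mcg/mL = 8196.721 ng/mL
Rate = 139893.6 ng/hr ÷ 8196.721 ng/mL = 17.06702 mL/hr
Volume infused so far = 17.06702 mL/hr × 4.3 hr = 73.38818 mL
Volume remaining = 122 − 73.38818 = 48.61182 mL
New rate:
Dose = 24 ng/kg/min × 75.7 kg = 1816.8 ng/min
1816.8 ng/min × 60 min/hr = 109008 ng/hr
Rate = 109008 ng/hr ÷ 8196.721 ng/mL = 13.29898 mL/hr
Time remaining = 48.61182 mL ÷ 13.29898 mL/hr = 3.655305 hr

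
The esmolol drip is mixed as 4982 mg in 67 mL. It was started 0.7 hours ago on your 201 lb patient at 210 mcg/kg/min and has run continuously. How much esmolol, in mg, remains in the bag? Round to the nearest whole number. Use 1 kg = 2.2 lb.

4176 mg

Weight = 201 lb ÷ 2.2 lb/kg = 91.36364 kg
Dose = 210 mcg/kg/min × 91.36364 kg = 19186.36 mcg/min
19186.36 mcg/min × 60 min/hr = 1151182 mcg/hr
Concentration = 4982 mg ÷ 67 mL = 74.35821 mg/mL = 74358.21 mcg/mL
Rate = 1151182 mcg/hr ÷ 74358.21 mcg/mL = 15.48157 mL/hr
Volume infused = 15.48157 mL/hr × 0.7 hr = 10.8371 mL
Volume remaining = 67 − 10.8371 = 56.1629 mL
Drug remaining = 56.1629 mL × 74358.21 mcg/mL = 4176173 mcg = 4176.173 mg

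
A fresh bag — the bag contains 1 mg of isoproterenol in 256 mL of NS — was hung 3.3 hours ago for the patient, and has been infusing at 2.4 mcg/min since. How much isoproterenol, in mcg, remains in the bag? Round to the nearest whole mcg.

2.4 mcg/min × 60 min/hr = 144 mcg/hr
Concentration = 1 mg ÷ 256 mL = 0.00390625 mg/mL = 3.90625 mcg/mL
Rate = 144 mcg/hr ÷ 3.90625 mcg/mL = 36.864 mL/hr
Volume infused = 36.864 mL/hr × 3.3 hr = 121.6512 mL
Volume remaining = 256 − 121.6512 = 134.3488 mL
Drug remaining = 134.3488 mL × 3.90625 mcg/mL = 524.8 mcg

525 mcg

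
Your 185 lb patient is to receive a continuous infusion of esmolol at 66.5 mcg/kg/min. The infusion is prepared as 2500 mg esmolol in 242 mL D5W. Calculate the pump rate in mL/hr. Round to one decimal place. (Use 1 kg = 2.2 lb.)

Weight = 185 lb ÷ 2.2 lb/kg = 84.09091 kg
Dose = 66.5 mcg/kg/min × 84.09091 kg = 5592.045 mcg/min
5592.045 mcg/min × 60 min/hr = 335522.7 mcg/hr
Concentration = 2500 mg ÷ 242 mL = 10.33058 mg/mL = 10330.58 mcg/mL
Rate = 335522.7 mcg/hr ÷ 10330.58 mcg/mL = 32.4786 mL/hr

32.5 mL/hr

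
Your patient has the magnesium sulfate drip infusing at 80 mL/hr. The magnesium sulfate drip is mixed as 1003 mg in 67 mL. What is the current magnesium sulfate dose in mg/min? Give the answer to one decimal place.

Concentration = 1003 mg ÷ 67 mL = 14.97015 mg/mL
Drug rate = 80 mL/hr × 14.97015 mg/mL = 1197.612 mg/hr
1197.612 mg/hr ÷ 60 min/hr = 19.9602 mg/min

20.0 mg/min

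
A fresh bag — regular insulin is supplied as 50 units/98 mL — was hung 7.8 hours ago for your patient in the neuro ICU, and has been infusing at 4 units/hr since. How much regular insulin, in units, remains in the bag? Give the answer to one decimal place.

18.8 units

Concentration = 50 units ÷ 98 mL = 0.5102041 units/mL
Rate = 4 units/hr ÷ 0.5102041 units/mL = 7.84 mL/hr
Volume infused = 7.84 mL/hr × 7.8 hr = 61.152 mL
Volume remaining = 98 − 61.152 = 36.848 mL
Drug remaining = 36.848 mL × 0.5102041 units/mL = 18.8 units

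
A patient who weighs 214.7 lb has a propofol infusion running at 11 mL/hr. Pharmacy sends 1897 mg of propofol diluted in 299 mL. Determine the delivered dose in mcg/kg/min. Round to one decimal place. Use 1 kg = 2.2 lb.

11.9 mcg/kg/min

Weight = 214.7 lb ÷ 2.2 lb/kg = 97.59091 kg
Concentration = 1897 mg ÷ 299 mL = 6.344482 mg/mL = 6344.482 mcg/mL
Drug rate = 11 mL/hr × 6344.482 mcg/mL = 69789.3 mcg/hr
69789.3 mcg/hr ÷ 60 min/hr = 1163.155 mcg/min
1163.155 mcg/min ÷ 97.59091 kg = 11.91868 mcg/kg/min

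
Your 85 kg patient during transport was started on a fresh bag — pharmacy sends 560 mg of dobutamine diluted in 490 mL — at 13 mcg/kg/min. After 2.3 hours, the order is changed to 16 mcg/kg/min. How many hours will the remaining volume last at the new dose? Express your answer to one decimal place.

5.0 hours

Initial rate:
Dose = 13 mcg/kg/min × 85 kg = 1105 mcg/min
1105 mcg/min × 60 min/hr = 66300 mcg/hr
Concentration = 560 mg ÷ 490 mL = 1.142857 mg/mL = 1142.857 mcg/mL
Rate = 66300 mcg/hr ÷ 1142.857 mcg/mL = 58.0125 mL/hr
Volume infused so far = 58.0125 mL/hr × 2.3 hr = 133.4287 mL
Volume remaining = 490 − 133.4287 = 356.5713 mL
New rate:
Dose = 16 mcg/kg/min × 85 kg = 1360 mcg/min
1360 mcg/min × 60 min/hr = 81600 mcg/hr
Rate = 81600 mcg/hr ÷ 1142.857 mcg/mL = 71.4 mL/hr
Time remaining = 356.5713 mL ÷ 71.4 mL/hr = 4.993995 hr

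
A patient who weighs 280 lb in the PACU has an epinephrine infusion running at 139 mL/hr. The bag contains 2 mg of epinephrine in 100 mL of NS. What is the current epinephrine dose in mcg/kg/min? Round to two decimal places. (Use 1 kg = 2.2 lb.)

Weight = 280 lb ÷ 2.2 lb/kg = 127.2727 kg
Concentration = 2 mg ÷ 100 mL = 0.02 mg/mL = 20 mcg/mL
Drug rate = 139 mL/hr × 20 mcg/mL = 2780 mcg/hr
2780 mcg/hr ÷ 60 min/hr = 46.33333 mcg/min
46.33333 mcg/min ÷ 127.2727 kg = 0.3640476 mcg/kg/min

0.36 mcg/kg/min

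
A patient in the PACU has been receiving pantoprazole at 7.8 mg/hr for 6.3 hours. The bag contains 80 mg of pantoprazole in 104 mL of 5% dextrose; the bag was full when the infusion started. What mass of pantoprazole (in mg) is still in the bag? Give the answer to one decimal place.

Concentration = 80 mg ÷ 104 mL = 0.7692308 mg/mL
Rate = 7.8 mg/hr ÷ 0.7692308 mg/mL = 10.14 mL/hr
Volume infused = 10.14 mL/hr × 6.3 hr = 63.882 mL
Volume remaining = 104 − 63.882 = 40.118 mL
Drug remaining = 40.118 mL × 0.7692308 mg/mL = 30.86 mg

30.9 mg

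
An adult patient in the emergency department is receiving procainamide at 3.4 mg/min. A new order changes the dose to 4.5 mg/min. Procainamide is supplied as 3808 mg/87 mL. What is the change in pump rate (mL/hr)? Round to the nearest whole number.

2 mL/hr

At the current dose:
3.4 mg/min × 60 min/hr = 204 mg/hr
Concentration = 3808 mg ÷ 87 mL = 43.77011 mg/mL
Rate = 204 mg/hr ÷ 43.77011 mg/mL = 4.660714 mL/hr
At the new dose:
4.5 mg/min × 60 min/hr = 270 mg/hr
Rate = 270 mg/hr ÷ 43.77011 mg/mL = 6.168592 mL/hr
Change = 6.168592 − 4.660714 = 1.507878 mL/hr → 1.507878 mL/hr increase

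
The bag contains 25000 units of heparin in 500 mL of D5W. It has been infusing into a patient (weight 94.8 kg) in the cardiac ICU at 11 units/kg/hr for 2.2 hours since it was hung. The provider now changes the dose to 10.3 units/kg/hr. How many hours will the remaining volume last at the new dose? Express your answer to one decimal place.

23.3 hours

Initial rate:
Dose = 11 units/kg/hr × 94.8 kg = 1042.8 units/hr
Concentration = 25000 units ÷ 500 mL = 50 units/mL
Rate = 1042.8 units/hr ÷ 50 units/mL = 20.856 mL/hr
Volume infused so far = 20.856 mL/hr × 2.2 hr = 45.8832 mL
Volume remaining = 500 − 45.8832 = 454.1168 mL
New rate:
Dose = 10.3 units/kg/hr × 94.8 kg = 976.44 units/hr
Rate = 976.44 units/hr ÷ 50 units/mL = 19.5288 mL/hr
Time remaining = 454.1168 mL ÷ 19.5288 mL/hr = 23.2537 hr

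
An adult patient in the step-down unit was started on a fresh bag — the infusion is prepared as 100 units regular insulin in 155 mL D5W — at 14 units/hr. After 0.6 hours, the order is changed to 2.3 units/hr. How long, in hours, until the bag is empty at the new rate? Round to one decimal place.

Initial rate:
Concentration = 100 units ÷ 155 mL = 0.6451613 units/mL
Rate = 14 units/hr ÷ 0.6451613 units/mL = 21.7 mL/hr
Volume infused so far = 21.7 mL/hr × 0.6 hr = 13.02 mL
Volume remaining = 155 − 13.02 = 141.98 mL
New rate:
Rate = 2.3 units/hr ÷ 0.6451613 units/mL = 3.565 mL/hr
Time remaining = 141.98 mL ÷ 3.565 mL/hr = 39.82609 hr

39.8 hours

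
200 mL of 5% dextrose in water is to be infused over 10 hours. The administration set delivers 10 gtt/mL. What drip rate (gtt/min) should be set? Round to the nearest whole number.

3 gtt/min

200 mL ÷ (10 hr × 60 = 600 min) = 0.3333333 mL/min
0.3333333 mL/min × 10 gtt/mL = 3.333333 gtt/min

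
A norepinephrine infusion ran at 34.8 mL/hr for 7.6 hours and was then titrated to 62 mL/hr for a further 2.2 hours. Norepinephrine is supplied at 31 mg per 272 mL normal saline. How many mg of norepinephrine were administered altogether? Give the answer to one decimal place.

45.7 mg

Concentration = 31 mg ÷ 272 mL = 0.1139706 mg/mL
Stage 1: 34.8 mL/hr × 7.6 hr = 264.48 mL → 264.48 mL × 0.1139706 mg/mL = 30.14294 mg
Stage 2: 62 mL/hr × 2.2 hr = 136.4 mL → 136.4 mL × 0.1139706 mg/mL = 15.54559 mg
Total = 30.14294 + 15.54559 = 45.68853 mg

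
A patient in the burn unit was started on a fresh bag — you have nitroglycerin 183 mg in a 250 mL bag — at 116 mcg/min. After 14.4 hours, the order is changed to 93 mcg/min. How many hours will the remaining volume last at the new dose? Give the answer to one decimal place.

14.8 hours

Initial rate:
116 mcg/min × 60 min/hr = 6960 mcg/hr
Concentration = 183 mg ÷ 250 mL = 0.732 mg/mL = 732 mcg/mL
Rate = 6960 mcg/hr ÷ 732 mcg/mL = 9.508197 mL/hr
Volume infused so far = 9.508197 mL/hr × 14.4 hr = 136.918 mL
Volume remaining = 250 − 136.918 = 113.082 mL
New rate:
93 mcg/min × 60 min/hr = 5580 mcg/hr
Rate = 5580 mcg/hr ÷ 732 mcg/mL = 7.622951 mL/hr
Time remaining = 113.082 mL ÷ 7.622951 mL/hr = 14.83441 hr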